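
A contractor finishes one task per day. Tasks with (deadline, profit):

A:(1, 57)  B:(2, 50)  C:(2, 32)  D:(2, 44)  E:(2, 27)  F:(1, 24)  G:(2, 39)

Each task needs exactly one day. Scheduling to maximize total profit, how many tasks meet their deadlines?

2

Sort by profit descending; place each in the latest free slot ≤ its deadline.
Profit order: A=57 B=50 D=44 G=39 C=32 E=27 F=24
Assign: A→slot 1, B→slot 2, D skipped, G skipped, C skipped, E skipped, F skipped.
Slots: [1:A] [2:B]
2 of 7 scheduled.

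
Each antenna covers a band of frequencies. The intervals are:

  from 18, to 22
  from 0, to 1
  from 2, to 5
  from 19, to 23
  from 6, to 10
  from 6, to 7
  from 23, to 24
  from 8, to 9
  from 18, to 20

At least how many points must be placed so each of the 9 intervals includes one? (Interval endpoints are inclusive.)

Process intervals by earliest right end; each time one isn't hit yet, stab at its right endpoint.
Sorted: [0,1] [2,5] [6,7] [8,9] [6,10] [18,20] [18,22] [19,23] [23,24]
{[0,1]} hit by 1; {[2,5]} hit by 5; {[6,7]} hit by 7; {[8,9],[6,10]} hit by 9; {[18,20],[18,22],[19,23]} hit by 20; {[23,24]} hit by 24.
Points: 1, 5, 7, 9, 20, 24 (6 total).

6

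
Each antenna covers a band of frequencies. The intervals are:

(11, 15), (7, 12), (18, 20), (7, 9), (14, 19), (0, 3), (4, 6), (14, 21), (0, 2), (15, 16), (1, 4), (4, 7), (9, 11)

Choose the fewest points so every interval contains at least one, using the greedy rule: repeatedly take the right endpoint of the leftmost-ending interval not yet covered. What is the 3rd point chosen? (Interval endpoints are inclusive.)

9

Process intervals by earliest right end; each time one isn't hit yet, stab at its right endpoint.
By right end: [0,2]  [0,3]  [1,4]  [4,6]  [4,7]  [7,9]  [9,11]  [7,12]  [11,15]  [15,16]  [14,19]  [18,20]  [14,21]
[0,2] uncovered → point at 2; [4,6] uncovered → point at 6; [7,9] uncovered → point at 9; [11,15] uncovered → point at 15; [18,20] uncovered → point at 20.
Points: 2, 6, 9, 15, 20 (5 total).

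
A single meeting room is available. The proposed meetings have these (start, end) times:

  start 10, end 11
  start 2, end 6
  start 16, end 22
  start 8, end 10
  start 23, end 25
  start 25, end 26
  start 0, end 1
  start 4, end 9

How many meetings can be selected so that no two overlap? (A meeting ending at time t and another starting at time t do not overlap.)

Sorted by end: (0,1)  (2,6)  (4,9)  (8,10)  (10,11)  (16,22)  (23,25)  (25,26)
take (0,1); take (2,6); take (8,10); take (10,11); take (16,22); take (23,25); take (25,26).
Selected 7 meetings.

7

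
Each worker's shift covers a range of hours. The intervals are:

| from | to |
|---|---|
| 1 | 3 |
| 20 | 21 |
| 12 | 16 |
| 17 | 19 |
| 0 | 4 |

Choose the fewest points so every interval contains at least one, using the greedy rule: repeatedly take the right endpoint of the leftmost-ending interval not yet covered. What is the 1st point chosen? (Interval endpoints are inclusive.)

By right end: [1,3]  [0,4]  [12,16]  [17,19]  [20,21]
[1,3] uncovered → point at 3; [12,16] uncovered → point at 16; [17,19] uncovered → point at 19; [20,21] uncovered → point at 21.
Points: 3, 16, 19, 21 (4 total).

3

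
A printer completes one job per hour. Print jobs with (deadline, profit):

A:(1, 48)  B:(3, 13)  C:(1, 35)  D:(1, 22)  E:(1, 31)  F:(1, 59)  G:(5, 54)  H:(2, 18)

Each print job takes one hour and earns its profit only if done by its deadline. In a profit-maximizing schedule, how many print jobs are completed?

Take jobs in profit order; each goes to the latest open slot no later than its deadline.
Profit order: F=59 G=54 A=48 C=35 E=31 D=22 H=18 B=13
Assign: F→slot 1, G→slot 5, A skipped, C skipped, E skipped, D skipped, H→slot 2, B→slot 3.
Slots: [1:F] [2:H] [3:B] [5:G]
4 of 8 scheduled.

4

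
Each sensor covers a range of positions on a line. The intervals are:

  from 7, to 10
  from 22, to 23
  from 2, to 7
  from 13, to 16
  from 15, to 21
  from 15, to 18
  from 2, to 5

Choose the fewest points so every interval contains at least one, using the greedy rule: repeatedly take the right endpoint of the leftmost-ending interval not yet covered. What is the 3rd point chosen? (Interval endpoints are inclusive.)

By right end: [2,5]  [2,7]  [7,10]  [13,16]  [15,18]  [15,21]  [22,23]
[2,5] uncovered → point at 5; [7,10] uncovered → point at 10; [13,16] uncovered → point at 16; [22,23] uncovered → point at 23.
Points: 5, 10, 16, 23 (4 total).

16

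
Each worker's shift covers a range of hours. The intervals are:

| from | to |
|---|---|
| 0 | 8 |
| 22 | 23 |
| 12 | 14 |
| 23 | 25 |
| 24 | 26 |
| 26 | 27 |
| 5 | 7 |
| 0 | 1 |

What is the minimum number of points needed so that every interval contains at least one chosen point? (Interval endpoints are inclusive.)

5

Sort by right endpoint; whenever an interval is uncovered, place a point at its right end.
By right end: [0,1]  [5,7]  [0,8]  [12,14]  [22,23]  [23,25]  [24,26]  [26,27]
[0,1] uncovered → point at 1; [5,7] uncovered → point at 7; [12,14] uncovered → point at 14; [22,23] uncovered → point at 23; [24,26] uncovered → point at 26.
Points: 1, 7, 14, 23, 26 (5 total).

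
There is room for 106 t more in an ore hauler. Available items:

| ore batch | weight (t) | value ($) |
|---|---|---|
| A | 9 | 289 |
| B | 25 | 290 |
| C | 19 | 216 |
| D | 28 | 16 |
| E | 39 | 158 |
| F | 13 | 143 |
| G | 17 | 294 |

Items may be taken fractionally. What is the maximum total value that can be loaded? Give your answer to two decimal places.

Sort by value per unit weight and fill in that order.
Order: A (289/9=32.11) > G (294/17=17.29) > B (290/25=11.60) > C (216/19=11.37) > F (143/13=11.00) > E (158/39=4.05) > D (16/28=0.57)
Fill: take A (9 @ 289) → take G (17 @ 294) → take B (25 @ 290) → take C (19 @ 216) → take F (13 @ 143) → take 23/39 of E → 93.18; 106/106 used.
Total value = 1325.18

1325.18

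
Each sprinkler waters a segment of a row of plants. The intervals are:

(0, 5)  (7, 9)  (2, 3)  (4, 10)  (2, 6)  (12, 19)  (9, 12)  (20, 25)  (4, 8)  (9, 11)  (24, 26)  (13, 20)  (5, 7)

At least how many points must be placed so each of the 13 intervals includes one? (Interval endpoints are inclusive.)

5

Process intervals by earliest right end; each time one isn't hit yet, stab at its right endpoint.
By right end: [2,3]  [0,5]  [2,6]  [5,7]  [4,8]  [7,9]  [4,10]  [9,11]  [9,12]  [12,19]  [13,20]  [20,25]  [24,26]
[2,3] uncovered → point at 3; [5,7] uncovered → point at 7; [9,11] uncovered → point at 11; [12,19] uncovered → point at 19; [20,25] uncovered → point at 25.
Points: 3, 7, 11, 19, 25 (5 total).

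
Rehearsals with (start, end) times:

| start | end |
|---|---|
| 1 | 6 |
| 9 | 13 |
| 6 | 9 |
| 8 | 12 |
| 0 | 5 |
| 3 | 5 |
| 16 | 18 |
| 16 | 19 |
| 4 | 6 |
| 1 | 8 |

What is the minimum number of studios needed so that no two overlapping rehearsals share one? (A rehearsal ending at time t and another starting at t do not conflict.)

starts: [0, 1, 1, 3, 4, 6, 8, 9, 16, 16]
ends:   [5, 5, 6, 6, 8, 9, 12, 13, 18, 19]
s0→1 s1→2 s1→3 s3→4 s4→5  — peak 5.

5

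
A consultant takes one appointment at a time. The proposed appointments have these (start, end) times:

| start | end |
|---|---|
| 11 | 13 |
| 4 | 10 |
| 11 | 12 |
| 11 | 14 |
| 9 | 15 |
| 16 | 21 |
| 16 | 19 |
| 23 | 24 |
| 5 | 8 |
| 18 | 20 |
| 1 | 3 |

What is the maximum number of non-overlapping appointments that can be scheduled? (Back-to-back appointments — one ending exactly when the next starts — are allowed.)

Sort by end time and greedily take each interval whose start is ≥ the last chosen end.
Sorted by end: (1,3)  (5,8)  (4,10)  (11,12)  (11,13)  (11,14)  (9,15)  (16,19)  (18,20)  (16,21)  (23,24)
take (1,3); take (5,8); take (11,12); take (16,19); take (23,24).
Selected 5 appointments.

5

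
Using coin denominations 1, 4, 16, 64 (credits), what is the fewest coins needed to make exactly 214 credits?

7

214 = 3×64 + 1×16 + 1×4 + 2×1
Total coins = 3 + 1 + 1 + 2 = 7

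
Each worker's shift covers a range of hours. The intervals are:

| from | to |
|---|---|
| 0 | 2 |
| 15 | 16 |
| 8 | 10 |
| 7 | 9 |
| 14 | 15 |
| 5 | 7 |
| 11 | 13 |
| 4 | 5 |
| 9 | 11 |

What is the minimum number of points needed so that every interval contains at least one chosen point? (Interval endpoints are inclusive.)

Sort by right endpoint; whenever an interval is uncovered, place a point at its right end.
Sorted: [0,2] [4,5] [5,7] [7,9] [8,10] [9,11] [11,13] [14,15] [15,16]
{[0,2]} hit by 2; {[4,5],[5,7]} hit by 5; {[7,9],[8,10],[9,11]} hit by 9; {[11,13]} hit by 13; {[14,15],[15,16]} hit by 15.
Points: 2, 5, 9, 13, 15 (5 total).

5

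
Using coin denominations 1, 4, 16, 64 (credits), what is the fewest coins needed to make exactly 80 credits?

80 − 1×64→16 − 1×16→0
Total coins = 1 + 1 = 2

2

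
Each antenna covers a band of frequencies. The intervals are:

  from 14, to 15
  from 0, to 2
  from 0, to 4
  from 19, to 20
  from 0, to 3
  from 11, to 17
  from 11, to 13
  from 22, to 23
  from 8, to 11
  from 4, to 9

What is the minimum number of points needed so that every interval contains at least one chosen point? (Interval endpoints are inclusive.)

6

Process intervals by earliest right end; each time one isn't hit yet, stab at its right endpoint.
By right end: [0,2]  [0,3]  [0,4]  [4,9]  [8,11]  [11,13]  [14,15]  [11,17]  [19,20]  [22,23]
[0,2] uncovered → point at 2; [4,9] uncovered → point at 9; [11,13] uncovered → point at 13; [14,15] uncovered → point at 15; [19,20] uncovered → point at 20; [22,23] uncovered → point at 23.
Points: 2, 9, 13, 15, 20, 23 (6 total).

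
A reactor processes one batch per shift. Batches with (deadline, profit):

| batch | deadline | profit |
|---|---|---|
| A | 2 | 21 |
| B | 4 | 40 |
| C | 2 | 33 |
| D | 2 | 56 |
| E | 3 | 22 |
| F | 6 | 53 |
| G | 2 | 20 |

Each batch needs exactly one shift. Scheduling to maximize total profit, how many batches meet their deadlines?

5

Take jobs in profit order; each goes to the latest open slot no later than its deadline.
Profit order: D=56 F=53 B=40 C=33 E=22 A=21 G=20
Assign: D→slot 2, F→slot 6, B→slot 4, C→slot 1, E→slot 3, A skipped, G skipped.
Slots: [1:C] [2:D] [3:E] [4:B] [6:F]
5 of 7 scheduled.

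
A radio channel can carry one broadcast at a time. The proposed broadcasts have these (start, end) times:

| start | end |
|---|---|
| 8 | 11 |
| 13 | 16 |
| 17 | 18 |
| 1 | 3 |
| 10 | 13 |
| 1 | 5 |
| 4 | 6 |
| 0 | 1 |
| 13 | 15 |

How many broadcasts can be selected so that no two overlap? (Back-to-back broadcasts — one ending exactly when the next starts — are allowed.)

Sorted by end: (0,1)  (1,3)  (1,5)  (4,6)  (8,11)  (10,13)  (13,15)  (13,16)  (17,18)
take (0,1); take (1,3); take (4,6); take (8,11); skip (10,13); take (13,15); take (17,18).
Selected 6 broadcasts.

6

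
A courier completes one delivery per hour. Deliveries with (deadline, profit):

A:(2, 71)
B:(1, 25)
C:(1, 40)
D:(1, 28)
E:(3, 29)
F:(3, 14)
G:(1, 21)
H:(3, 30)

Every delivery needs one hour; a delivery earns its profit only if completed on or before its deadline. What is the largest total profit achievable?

141

Profit order: A=71 C=40 H=30 E=29 D=28 B=25 G=21 F=14
Assign: A→slot 2, C→slot 1, H→slot 3, E skipped, D skipped, B skipped, G skipped, F skipped.
Slots: [1:C] [2:A] [3:H]
Profit = 40 + 71 + 30 = 141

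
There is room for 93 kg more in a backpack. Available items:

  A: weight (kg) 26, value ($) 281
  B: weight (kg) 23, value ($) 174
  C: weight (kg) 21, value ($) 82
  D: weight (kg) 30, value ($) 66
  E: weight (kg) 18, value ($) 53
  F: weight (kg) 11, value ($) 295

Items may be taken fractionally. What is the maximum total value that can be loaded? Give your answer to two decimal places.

867.33

Order: F (295/11=26.82) > A (281/26=10.81) > B (174/23=7.57) > C (82/21=3.90) > E (53/18=2.94) > D (66/30=2.20)
Fill: take F (11 @ 295) → take A (26 @ 281) → take B (23 @ 174) → take C (21 @ 82) → take 12/18 of E → 35.33; 93/93 used.
Total value = 867.33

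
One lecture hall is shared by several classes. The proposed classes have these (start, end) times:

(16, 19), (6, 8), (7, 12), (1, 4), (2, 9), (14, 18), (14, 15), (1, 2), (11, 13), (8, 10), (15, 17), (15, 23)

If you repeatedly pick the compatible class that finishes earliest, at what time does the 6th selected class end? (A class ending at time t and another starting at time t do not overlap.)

17

Order by finish time; keep every interval that doesn't clash with the previous kept one.
By end time: (1,2), (1,4), (6,8), (2,9), (8,10), (7,12), (11,13), (14,15), (15,17), (14,18), (16,19), (15,23).
Pick (1,2); next start ≥ 2 → (6,8); next start ≥ 8 → (8,10); next start ≥ 10 → (11,13); next start ≥ 13 → (14,15); next start ≥ 15 → (15,17).
Selected: (1,2) (6,8) (8,10) (11,13) (14,15) (15,17)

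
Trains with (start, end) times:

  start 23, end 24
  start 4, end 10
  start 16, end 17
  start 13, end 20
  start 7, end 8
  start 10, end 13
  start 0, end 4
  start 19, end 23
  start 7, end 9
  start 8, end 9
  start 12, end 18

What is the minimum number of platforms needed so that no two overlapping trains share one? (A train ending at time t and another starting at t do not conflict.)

3

Count concurrent intervals with a sweep; the peak is the room count.
starts: [0, 4, 7, 7, 8, 10, 12, 13, 16, 19, 23]
ends:   [4, 8, 9, 9, 10, 13, 17, 18, 20, 23, 24]
s0→1 e4→0 s4→1 s7→2 s7→3  — peak 3.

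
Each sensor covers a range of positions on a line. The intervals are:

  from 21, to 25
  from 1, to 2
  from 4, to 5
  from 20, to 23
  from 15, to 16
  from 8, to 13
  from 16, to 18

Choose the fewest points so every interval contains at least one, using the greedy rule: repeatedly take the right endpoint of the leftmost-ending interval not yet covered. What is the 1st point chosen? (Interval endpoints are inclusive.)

2

Sort by right endpoint; whenever an interval is uncovered, place a point at its right end.
By right end: [1,2]  [4,5]  [8,13]  [15,16]  [16,18]  [20,23]  [21,25]
[1,2] uncovered → point at 2; [4,5] uncovered → point at 5; [8,13] uncovered → point at 13; [15,16] uncovered → point at 16; [20,23] uncovered → point at 23.
Points: 2, 5, 13, 16, 23 (5 total).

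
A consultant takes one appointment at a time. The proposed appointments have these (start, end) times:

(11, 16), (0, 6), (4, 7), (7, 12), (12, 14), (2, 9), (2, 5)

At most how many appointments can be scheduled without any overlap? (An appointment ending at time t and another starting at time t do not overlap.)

3

By end time: (2,5), (0,6), (4,7), (2,9), (7,12), (12,14), (11,16).
Pick (2,5); next start ≥ 5 → (7,12); next start ≥ 12 → (12,14).
Selected 3 appointments.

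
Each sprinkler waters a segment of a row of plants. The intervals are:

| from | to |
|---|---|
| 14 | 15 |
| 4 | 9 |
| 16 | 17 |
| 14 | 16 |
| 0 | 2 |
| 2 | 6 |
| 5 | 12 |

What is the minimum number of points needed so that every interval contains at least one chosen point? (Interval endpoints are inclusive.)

4

By right end: [0,2]  [2,6]  [4,9]  [5,12]  [14,15]  [14,16]  [16,17]
[0,2] uncovered → point at 2; [4,9] uncovered → point at 9; [14,15] uncovered → point at 15; [16,17] uncovered → point at 17.
Points: 2, 9, 15, 17 (4 total).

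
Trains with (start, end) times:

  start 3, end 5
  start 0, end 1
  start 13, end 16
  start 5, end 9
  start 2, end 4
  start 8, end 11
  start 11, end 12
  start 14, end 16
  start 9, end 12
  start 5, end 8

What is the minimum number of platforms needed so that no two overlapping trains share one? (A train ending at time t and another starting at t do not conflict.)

2

Count concurrent intervals with a sweep; the peak is the room count.
starts: [0, 2, 3, 5, 5, 8, 9, 11, 13, 14]
ends:   [1, 4, 5, 8, 9, 11, 12, 12, 16, 16]
s0→1 e1→0 s2→1 s3→2  — peak 2.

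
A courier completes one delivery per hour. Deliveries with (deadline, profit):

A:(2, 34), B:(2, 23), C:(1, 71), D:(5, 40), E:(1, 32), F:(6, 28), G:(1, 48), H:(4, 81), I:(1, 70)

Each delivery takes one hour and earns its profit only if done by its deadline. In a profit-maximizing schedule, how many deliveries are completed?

Take jobs in profit order; each goes to the latest open slot no later than its deadline.
By profit: H(d4,81), C(d1,71), I(d1,70), G(d1,48), D(d5,40), A(d2,34), E(d1,32), F(d6,28), B(d2,23)
H→slot 4; C→slot 1; I skipped; G skipped; D→slot 5; A→slot 2; E skipped; F→slot 6; B skipped.
5 of 9 scheduled.

5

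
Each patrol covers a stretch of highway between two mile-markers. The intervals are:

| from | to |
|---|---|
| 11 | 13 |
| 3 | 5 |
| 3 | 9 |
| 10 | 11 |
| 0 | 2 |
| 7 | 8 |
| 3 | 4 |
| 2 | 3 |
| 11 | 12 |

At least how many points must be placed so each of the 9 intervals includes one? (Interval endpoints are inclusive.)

4

By right end: [0,2]  [2,3]  [3,4]  [3,5]  [7,8]  [3,9]  [10,11]  [11,12]  [11,13]
[0,2] uncovered → point at 2; [3,4] uncovered → point at 4; [7,8] uncovered → point at 8; [10,11] uncovered → point at 11.
Points: 2, 4, 8, 11 (4 total).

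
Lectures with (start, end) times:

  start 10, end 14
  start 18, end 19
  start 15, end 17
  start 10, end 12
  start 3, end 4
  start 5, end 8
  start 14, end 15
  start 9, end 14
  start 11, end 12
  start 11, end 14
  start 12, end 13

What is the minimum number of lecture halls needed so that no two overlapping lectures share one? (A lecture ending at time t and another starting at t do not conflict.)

5

Count concurrent intervals with a sweep; the peak is the room count.
starts: [3, 5, 9, 10, 10, 11, 11, 12, 14, 15, 18]
ends:   [4, 8, 12, 12, 13, 14, 14, 14, 15, 17, 19]
s3→1 e4→0 s5→1 e8→0 s9→1 s10→2 s10→3 s11→4 s11→5  — peak 5.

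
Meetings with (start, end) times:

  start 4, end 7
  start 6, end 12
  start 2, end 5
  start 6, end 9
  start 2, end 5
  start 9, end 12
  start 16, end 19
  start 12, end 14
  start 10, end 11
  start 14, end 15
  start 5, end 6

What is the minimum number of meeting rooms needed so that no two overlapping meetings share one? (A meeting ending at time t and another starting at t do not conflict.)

3

The answer is the maximum number of intervals overlapping at any instant.
Events (time:±→running): 2:+→1 2:+→2 4:+→3 … peak 3.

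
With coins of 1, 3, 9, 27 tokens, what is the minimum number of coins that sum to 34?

34 − 1×27→7 − 2×3→1 − 1×1→0
Total coins = 1 + 2 + 1 = 4

4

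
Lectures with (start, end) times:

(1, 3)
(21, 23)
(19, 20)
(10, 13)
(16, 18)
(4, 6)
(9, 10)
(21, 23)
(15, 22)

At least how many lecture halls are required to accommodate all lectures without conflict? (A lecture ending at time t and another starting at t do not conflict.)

3

starts: [1, 4, 9, 10, 15, 16, 19, 21, 21]
ends:   [3, 6, 10, 13, 18, 20, 22, 23, 23]
s1→1 e3→0 s4→1 e6→0 s9→1 e10→0 s10→1 e13→0 s15→1 s16→2 e18→1 s19→2 e20→1 s21→2 s21→3  — peak 3.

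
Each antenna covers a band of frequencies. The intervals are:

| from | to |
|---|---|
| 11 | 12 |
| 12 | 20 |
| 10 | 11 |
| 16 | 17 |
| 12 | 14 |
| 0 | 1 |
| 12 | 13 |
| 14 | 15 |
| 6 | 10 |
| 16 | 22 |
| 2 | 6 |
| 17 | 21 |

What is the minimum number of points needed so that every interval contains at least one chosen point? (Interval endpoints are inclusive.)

6

Sort by right endpoint; whenever an interval is uncovered, place a point at its right end.
By right end: [0,1]  [2,6]  [6,10]  [10,11]  [11,12]  [12,13]  [12,14]  [14,15]  [16,17]  [12,20]  [17,21]  [16,22]
[0,1] uncovered → point at 1; [2,6] uncovered → point at 6; [10,11] uncovered → point at 11; [12,13] uncovered → point at 13; [14,15] uncovered → point at 15; [16,17] uncovered → point at 17.
Points: 1, 6, 11, 13, 15, 17 (6 total).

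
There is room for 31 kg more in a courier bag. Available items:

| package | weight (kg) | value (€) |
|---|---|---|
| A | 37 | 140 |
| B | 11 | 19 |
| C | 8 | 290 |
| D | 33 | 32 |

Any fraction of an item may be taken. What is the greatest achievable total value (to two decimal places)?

377.03

Order: C (290/8=36.25) > A (140/37=3.78) > B (19/11=1.73) > D (32/33=0.97)
Fill: take C (8 @ 290) → take 23/37 of A → 87.03; 31/31 used.
Total value = 377.03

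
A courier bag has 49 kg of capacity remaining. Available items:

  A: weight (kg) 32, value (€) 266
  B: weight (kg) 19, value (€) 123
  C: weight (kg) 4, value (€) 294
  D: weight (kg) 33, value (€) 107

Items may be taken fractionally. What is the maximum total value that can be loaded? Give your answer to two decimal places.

644.16

Order: C (294/4=73.50) > A (266/32=8.31) > B (123/19=6.47) > D (107/33=3.24)
Fill: take C (4 @ 294) → take A (32 @ 266) → take 13/19 of B → 84.16; 49/49 used.
Total value = 644.16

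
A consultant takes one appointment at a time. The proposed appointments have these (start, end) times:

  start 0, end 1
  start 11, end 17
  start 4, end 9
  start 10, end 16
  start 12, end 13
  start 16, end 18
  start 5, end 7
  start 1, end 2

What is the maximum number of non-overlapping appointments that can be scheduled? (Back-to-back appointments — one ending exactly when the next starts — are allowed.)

5

Greedy by earliest finish: after sorting by end time, pick each interval compatible with the last pick.
By end time: (0,1), (1,2), (5,7), (4,9), (12,13), (10,16), (11,17), (16,18).
Pick (0,1); next start ≥ 1 → (1,2); next start ≥ 2 → (5,7); next start ≥ 7 → (12,13); next start ≥ 13 → (16,18).
Selected 5 appointments.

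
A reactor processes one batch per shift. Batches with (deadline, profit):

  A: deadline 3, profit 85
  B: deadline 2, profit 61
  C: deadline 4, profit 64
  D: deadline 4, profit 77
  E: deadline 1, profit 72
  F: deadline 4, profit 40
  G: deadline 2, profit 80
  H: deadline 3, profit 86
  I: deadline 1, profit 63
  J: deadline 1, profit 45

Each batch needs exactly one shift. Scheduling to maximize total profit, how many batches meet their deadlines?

4

By profit: H(d3,86), A(d3,85), G(d2,80), D(d4,77), E(d1,72), C(d4,64), I(d1,63), B(d2,61), J(d1,45), F(d4,40)
H→slot 3; A→slot 2; G→slot 1; D→slot 4; E skipped; C skipped; I skipped; B skipped; J skipped; F skipped.
4 of 10 scheduled.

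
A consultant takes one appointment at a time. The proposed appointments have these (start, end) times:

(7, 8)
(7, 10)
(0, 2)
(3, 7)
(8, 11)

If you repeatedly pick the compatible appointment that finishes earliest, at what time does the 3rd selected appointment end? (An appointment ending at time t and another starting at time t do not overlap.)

By end time: (0,2), (3,7), (7,8), (7,10), (8,11).
Pick (0,2); next start ≥ 2 → (3,7); next start ≥ 7 → (7,8); next start ≥ 8 → (8,11).
Selected: (0,2) (3,7) (7,8) (8,11)

8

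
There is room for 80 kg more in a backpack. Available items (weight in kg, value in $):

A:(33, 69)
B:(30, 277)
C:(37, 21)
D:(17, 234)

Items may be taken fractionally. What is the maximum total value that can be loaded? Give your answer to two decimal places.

Ratios (sorted): D 13.76, B 9.23, A 2.09, C 0.57
take D (17 @ 234); take B (30 @ 277); take A (33 @ 69). Capacity used 80/80.
Total value = 580.00

580.00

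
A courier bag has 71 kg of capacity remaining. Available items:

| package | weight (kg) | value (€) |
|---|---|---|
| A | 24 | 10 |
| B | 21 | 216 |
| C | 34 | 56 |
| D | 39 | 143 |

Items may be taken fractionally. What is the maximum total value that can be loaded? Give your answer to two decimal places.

377.12

Order: B (216/21=10.29) > D (143/39=3.67) > C (56/34=1.65) > A (10/24=0.42)
Fill: take B (21 @ 216) → take D (39 @ 143) → take 11/34 of C → 18.12; 71/71 used.
Total value = 377.12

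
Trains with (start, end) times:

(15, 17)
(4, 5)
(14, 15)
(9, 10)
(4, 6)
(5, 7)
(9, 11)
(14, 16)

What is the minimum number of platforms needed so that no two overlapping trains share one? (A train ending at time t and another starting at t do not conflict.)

Events (time:±→running): 4:+→1 4:+→2 … peak 2.

2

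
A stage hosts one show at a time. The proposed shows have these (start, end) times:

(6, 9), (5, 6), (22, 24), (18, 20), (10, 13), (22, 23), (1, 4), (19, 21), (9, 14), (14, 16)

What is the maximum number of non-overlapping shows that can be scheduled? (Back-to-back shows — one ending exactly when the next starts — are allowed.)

Sorted by end: (1,4)  (5,6)  (6,9)  (10,13)  (9,14)  (14,16)  (18,20)  (19,21)  (22,23)  (22,24)
take (1,4); take (5,6); take (6,9); take (10,13); take (14,16); take (18,20); skip (19,21); take (22,23).
Selected 7 shows.

7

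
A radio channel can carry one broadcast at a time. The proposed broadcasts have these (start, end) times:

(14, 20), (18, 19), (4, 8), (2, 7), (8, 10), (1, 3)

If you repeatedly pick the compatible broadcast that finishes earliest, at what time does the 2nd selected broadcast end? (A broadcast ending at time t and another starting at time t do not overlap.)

8

Sorted by end: (1,3)  (2,7)  (4,8)  (8,10)  (18,19)  (14,20)
take (1,3); skip (2,7); take (4,8); take (8,10); take (18,19); skip (14,20).
Selected: (1,3) (4,8) (8,10) (18,19)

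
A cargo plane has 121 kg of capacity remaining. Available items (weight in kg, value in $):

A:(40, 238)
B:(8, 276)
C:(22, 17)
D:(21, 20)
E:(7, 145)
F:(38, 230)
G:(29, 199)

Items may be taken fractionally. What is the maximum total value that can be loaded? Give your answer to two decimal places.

1082.05

Sort by value per unit weight and fill in that order.
Order: B (276/8=34.50) > E (145/7=20.71) > G (199/29=6.86) > F (230/38=6.05) > A (238/40=5.95) > D (20/21=0.95) > C (17/22=0.77)
Fill: take B (8 @ 276) → take E (7 @ 145) → take G (29 @ 199) → take F (38 @ 230) → take 39/40 of A → 232.05; 121/121 used.
Total value = 1082.05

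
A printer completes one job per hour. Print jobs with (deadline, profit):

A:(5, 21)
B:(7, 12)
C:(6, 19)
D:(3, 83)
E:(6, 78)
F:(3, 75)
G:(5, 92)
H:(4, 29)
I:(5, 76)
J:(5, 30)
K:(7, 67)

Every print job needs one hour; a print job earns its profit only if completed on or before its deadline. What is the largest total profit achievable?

501

By profit: G(d5,92), D(d3,83), E(d6,78), I(d5,76), F(d3,75), K(d7,67), J(d5,30), H(d4,29), A(d5,21), C(d6,19), B(d7,12)
G→slot 5; D→slot 3; E→slot 6; I→slot 4; F→slot 2; K→slot 7; J→slot 1; H skipped; A skipped; C skipped; B skipped.
Profit = 30 + 75 + 83 + 76 + 92 + 78 + 67 = 501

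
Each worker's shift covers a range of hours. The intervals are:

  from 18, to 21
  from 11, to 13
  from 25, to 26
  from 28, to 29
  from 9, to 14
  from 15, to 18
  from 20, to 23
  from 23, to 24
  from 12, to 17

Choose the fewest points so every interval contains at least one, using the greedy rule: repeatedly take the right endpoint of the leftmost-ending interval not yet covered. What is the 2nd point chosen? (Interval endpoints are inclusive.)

18

Sorted: [11,13] [9,14] [12,17] [15,18] [18,21] [20,23] [23,24] [25,26] [28,29]
{[11,13],[9,14],[12,17]} hit by 13; {[15,18],[18,21]} hit by 18; {[20,23],[23,24]} hit by 23; {[25,26]} hit by 26; {[28,29]} hit by 29.
Points: 13, 18, 23, 26, 29 (5 total).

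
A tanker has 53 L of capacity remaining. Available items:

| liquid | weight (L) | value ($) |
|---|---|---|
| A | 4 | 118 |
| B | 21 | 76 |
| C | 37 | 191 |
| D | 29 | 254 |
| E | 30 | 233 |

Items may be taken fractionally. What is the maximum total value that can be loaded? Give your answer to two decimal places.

527.33

Ratios (sorted): A 29.50, D 8.76, E 7.77, C 5.16, B 3.62
take A (4 @ 118); take D (29 @ 254); take 20/30 of E → 155.33. Capacity used 53/53.
Total value = 527.33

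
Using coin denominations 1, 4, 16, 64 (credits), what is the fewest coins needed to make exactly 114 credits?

6

114 = 1×64 + 3×16 + 2×1
Total coins = 1 + 3 + 2 = 6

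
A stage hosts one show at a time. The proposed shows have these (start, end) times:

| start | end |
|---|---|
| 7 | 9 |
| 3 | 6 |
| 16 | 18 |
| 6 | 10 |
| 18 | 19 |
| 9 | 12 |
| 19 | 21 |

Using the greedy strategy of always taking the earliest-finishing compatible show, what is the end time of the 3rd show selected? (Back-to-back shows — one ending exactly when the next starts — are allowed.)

12

Sorted by end: (3,6)  (7,9)  (6,10)  (9,12)  (16,18)  (18,19)  (19,21)
take (3,6); take (7,9); skip (6,10); take (9,12); take (16,18); take (18,19); take (19,21).
Selected: (3,6) (7,9) (9,12) (16,18) (18,19) (19,21)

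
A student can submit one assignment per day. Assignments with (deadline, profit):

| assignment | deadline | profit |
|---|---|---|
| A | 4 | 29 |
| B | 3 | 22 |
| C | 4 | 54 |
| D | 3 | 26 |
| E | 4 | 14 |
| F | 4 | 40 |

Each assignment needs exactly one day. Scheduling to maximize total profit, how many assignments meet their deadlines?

4

Take jobs in profit order; each goes to the latest open slot no later than its deadline.
By profit: C(d4,54), F(d4,40), A(d4,29), D(d3,26), B(d3,22), E(d4,14)
C→slot 4; F→slot 3; A→slot 2; D→slot 1; B skipped; E skipped.
4 of 6 scheduled.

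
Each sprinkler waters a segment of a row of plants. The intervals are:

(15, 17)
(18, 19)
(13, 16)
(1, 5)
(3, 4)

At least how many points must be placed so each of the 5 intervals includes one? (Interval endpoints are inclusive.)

Sort by right endpoint; whenever an interval is uncovered, place a point at its right end.
By right end: [3,4]  [1,5]  [13,16]  [15,17]  [18,19]
[3,4] uncovered → point at 4; [13,16] uncovered → point at 16; [18,19] uncovered → point at 19.
Points: 4, 16, 19 (3 total).

3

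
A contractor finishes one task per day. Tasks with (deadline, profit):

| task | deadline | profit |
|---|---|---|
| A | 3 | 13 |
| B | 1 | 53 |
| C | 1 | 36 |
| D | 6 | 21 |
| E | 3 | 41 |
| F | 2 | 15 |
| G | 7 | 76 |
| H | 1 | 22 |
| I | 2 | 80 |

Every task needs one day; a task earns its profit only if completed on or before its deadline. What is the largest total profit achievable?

Take jobs in profit order; each goes to the latest open slot no later than its deadline.
By profit: I(d2,80), G(d7,76), B(d1,53), E(d3,41), C(d1,36), H(d1,22), D(d6,21), F(d2,15), A(d3,13)
I→slot 2; G→slot 7; B→slot 1; E→slot 3; C skipped; H skipped; D→slot 6; F skipped; A skipped.
Profit = 53 + 80 + 41 + 21 + 76 = 271

271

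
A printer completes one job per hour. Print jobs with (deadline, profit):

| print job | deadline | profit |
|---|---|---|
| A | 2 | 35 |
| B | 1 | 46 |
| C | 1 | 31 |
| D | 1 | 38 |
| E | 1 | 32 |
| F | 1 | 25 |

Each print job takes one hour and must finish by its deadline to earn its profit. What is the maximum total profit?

Profit order: B=46 D=38 A=35 E=32 C=31 F=25
Assign: B→slot 1, D skipped, A→slot 2, E skipped, C skipped, F skipped.
Slots: [1:B] [2:A]
Profit = 46 + 35 = 81

81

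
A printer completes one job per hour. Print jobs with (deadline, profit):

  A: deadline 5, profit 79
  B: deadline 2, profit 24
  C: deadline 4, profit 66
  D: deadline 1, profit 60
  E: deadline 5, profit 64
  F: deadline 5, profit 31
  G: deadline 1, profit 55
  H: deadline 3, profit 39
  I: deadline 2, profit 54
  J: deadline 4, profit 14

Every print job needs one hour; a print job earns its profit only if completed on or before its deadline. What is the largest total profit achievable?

Profit order: A=79 C=66 E=64 D=60 G=55 I=54 H=39 F=31 B=24 J=14
Assign: A→slot 5, C→slot 4, E→slot 3, D→slot 1, G skipped, I→slot 2, H skipped, F skipped, B skipped, J skipped.
Slots: [1:D] [2:I] [3:E] [4:C] [5:A]
Profit = 60 + 54 + 64 + 66 + 79 = 323

323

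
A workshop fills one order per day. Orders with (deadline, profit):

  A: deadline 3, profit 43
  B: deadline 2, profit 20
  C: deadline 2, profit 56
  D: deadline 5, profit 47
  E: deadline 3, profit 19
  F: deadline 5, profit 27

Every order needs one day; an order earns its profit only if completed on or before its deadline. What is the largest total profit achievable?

193

Profit order: C=56 D=47 A=43 F=27 B=20 E=19
Assign: C→slot 2, D→slot 5, A→slot 3, F→slot 4, B→slot 1, E skipped.
Slots: [1:B] [2:C] [3:A] [4:F] [5:D]
Profit = 20 + 56 + 43 + 27 + 47 = 193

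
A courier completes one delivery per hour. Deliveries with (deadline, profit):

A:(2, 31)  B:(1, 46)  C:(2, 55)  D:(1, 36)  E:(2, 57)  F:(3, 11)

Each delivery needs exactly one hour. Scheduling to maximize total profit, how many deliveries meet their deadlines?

By profit: E(d2,57), C(d2,55), B(d1,46), D(d1,36), A(d2,31), F(d3,11)
E→slot 2; C→slot 1; B skipped; D skipped; A skipped; F→slot 3.
3 of 6 scheduled.

3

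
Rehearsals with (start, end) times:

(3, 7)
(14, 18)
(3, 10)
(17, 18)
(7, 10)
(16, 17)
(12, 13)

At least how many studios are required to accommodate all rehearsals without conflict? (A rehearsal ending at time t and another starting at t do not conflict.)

2

Events (time:±→running): 3:+→1 3:+→2 … peak 2.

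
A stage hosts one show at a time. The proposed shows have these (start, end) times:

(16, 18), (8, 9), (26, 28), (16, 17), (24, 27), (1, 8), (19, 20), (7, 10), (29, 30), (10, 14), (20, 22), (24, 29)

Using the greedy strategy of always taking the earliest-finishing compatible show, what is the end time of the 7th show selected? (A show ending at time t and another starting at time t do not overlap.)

Sorted by end: (1,8)  (8,9)  (7,10)  (10,14)  (16,17)  (16,18)  (19,20)  (20,22)  (24,27)  (26,28)  (24,29)  (29,30)
take (1,8); take (8,9); take (10,14); take (16,17); skip (16,18); take (19,20); take (20,22); take (24,27); skip (24,29); take (29,30).
Selected: (1,8) (8,9) (10,14) (16,17) (19,20) (20,22) (24,27) (29,30)

27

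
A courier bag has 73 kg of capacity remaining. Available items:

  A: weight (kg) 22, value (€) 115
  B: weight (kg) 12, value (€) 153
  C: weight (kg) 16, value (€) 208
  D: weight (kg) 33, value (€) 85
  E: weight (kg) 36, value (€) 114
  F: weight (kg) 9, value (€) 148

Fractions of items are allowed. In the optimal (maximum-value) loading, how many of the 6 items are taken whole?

Greedy by value/weight ratio, highest first.
Order: F (148/9=16.44) > C (208/16=13.00) > B (153/12=12.75) > A (115/22=5.23) > E (114/36=3.17) > D (85/33=2.58)
Fill: take F (9 @ 148) → take C (16 @ 208) → take B (12 @ 153) → take A (22 @ 115) → take 14/36 of E → 44.33; 73/73 used.
4 item(s) taken whole; one partial (take 14/36 of E).

4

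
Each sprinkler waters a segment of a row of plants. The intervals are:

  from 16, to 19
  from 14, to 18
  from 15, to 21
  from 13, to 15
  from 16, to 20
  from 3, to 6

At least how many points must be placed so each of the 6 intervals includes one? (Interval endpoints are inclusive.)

Sort by right endpoint; whenever an interval is uncovered, place a point at its right end.
Sorted: [3,6] [13,15] [14,18] [16,19] [16,20] [15,21]
{[3,6]} hit by 6; {[13,15],[14,18]} hit by 15; {[16,19],[16,20],[15,21]} hit by 19.
Points: 6, 15, 19 (3 total).

3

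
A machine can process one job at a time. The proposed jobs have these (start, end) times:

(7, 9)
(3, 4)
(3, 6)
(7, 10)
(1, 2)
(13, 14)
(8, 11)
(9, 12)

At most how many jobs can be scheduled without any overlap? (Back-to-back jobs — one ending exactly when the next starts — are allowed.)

5

Order by finish time; keep every interval that doesn't clash with the previous kept one.
Sorted by end: (1,2)  (3,4)  (3,6)  (7,9)  (7,10)  (8,11)  (9,12)  (13,14)
take (1,2); take (3,4); skip (3,6); take (7,9); skip (7,10); take (9,12); take (13,14).
Selected 5 jobs.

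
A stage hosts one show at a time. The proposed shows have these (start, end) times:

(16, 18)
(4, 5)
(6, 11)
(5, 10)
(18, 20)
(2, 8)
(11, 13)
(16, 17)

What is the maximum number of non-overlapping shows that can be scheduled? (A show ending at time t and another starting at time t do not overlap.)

Greedy by earliest finish: after sorting by end time, pick each interval compatible with the last pick.
By end time: (4,5), (2,8), (5,10), (6,11), (11,13), (16,17), (16,18), (18,20).
Pick (4,5); next start ≥ 5 → (5,10); next start ≥ 10 → (11,13); next start ≥ 13 → (16,17); next start ≥ 17 → (18,20).
Selected 5 shows.

5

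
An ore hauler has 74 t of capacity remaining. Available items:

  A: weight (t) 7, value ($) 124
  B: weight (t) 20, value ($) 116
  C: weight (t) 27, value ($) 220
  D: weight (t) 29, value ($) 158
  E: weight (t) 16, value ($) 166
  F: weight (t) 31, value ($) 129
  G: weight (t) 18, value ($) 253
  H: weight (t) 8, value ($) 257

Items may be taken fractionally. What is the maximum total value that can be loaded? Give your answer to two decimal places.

1003.70

Sort by value per unit weight and fill in that order.
Order: H (257/8=32.12) > A (124/7=17.71) > G (253/18=14.06) > E (166/16=10.38) > C (220/27=8.15) > B (116/20=5.80) > D (158/29=5.45) > F (129/31=4.16)
Fill: take H (8 @ 257) → take A (7 @ 124) → take G (18 @ 253) → take E (16 @ 166) → take 25/27 of C → 203.70; 74/74 used.
Total value = 1003.70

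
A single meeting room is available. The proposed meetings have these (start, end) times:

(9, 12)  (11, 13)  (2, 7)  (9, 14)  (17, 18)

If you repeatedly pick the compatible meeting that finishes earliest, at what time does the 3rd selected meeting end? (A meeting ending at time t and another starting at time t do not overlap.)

18

Order by finish time; keep every interval that doesn't clash with the previous kept one.
Sorted by end: (2,7)  (9,12)  (11,13)  (9,14)  (17,18)
take (2,7); take (9,12); skip (11,13); take (17,18).
Selected: (2,7) (9,12) (17,18)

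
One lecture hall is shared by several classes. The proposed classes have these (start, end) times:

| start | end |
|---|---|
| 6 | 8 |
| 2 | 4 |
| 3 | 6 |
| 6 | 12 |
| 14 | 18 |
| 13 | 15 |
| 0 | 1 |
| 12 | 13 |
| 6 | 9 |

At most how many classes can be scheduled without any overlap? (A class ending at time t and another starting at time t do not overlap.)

Sorted by end: (0,1)  (2,4)  (3,6)  (6,8)  (6,9)  (6,12)  (12,13)  (13,15)  (14,18)
take (0,1); take (2,4); take (6,8); skip (6,9); take (12,13); take (13,15).
Selected 5 classes.

5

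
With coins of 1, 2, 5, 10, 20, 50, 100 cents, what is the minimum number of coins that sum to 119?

5

119 = 1×100 + 1×10 + 1×5 + 2×2
Total coins = 1 + 1 + 1 + 2 = 5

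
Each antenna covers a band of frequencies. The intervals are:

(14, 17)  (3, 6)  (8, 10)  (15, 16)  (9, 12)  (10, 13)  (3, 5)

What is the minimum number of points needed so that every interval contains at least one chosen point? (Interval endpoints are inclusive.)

3

Sorted: [3,5] [3,6] [8,10] [9,12] [10,13] [15,16] [14,17]
{[3,5],[3,6]} hit by 5; {[8,10],[9,12],[10,13]} hit by 10; {[15,16],[14,17]} hit by 16.
Points: 5, 10, 16 (3 total).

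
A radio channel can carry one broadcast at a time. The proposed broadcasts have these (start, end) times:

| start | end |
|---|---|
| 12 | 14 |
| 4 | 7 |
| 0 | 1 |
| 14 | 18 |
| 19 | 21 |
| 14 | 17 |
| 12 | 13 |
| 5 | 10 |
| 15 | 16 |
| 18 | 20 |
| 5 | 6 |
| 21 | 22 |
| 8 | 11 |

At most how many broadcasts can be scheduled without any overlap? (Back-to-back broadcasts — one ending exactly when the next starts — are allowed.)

Sorted by end: (0,1)  (5,6)  (4,7)  (5,10)  (8,11)  (12,13)  (12,14)  (15,16)  (14,17)  (14,18)  (18,20)  (19,21)  (21,22)
take (0,1); take (5,6); take (8,11); take (12,13); take (15,16); take (18,20); skip (19,21); take (21,22).
Selected 7 broadcasts.

7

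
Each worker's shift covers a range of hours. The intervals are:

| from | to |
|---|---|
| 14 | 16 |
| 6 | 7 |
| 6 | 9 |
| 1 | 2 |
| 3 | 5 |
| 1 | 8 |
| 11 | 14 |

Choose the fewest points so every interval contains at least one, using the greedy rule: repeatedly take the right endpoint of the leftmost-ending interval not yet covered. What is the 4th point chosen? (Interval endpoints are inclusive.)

14

By right end: [1,2]  [3,5]  [6,7]  [1,8]  [6,9]  [11,14]  [14,16]
[1,2] uncovered → point at 2; [3,5] uncovered → point at 5; [6,7] uncovered → point at 7; [11,14] uncovered → point at 14.
Points: 2, 5, 7, 14 (4 total).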